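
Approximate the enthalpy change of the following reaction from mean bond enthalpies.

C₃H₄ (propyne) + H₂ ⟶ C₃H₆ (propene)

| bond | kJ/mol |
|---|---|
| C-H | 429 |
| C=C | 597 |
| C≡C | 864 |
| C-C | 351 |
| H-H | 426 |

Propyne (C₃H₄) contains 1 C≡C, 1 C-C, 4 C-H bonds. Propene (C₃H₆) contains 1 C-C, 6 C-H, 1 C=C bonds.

Bonds broken (reactants):
  C≡C: 1 × 864 = 864
  C-C: 1 × 351 = 351
  C-H: 4 × 429 = 1716
  H-H: 1 × 426 = 426
  Σ(broken) = 3357 kJ
Bonds formed (products):
  C-C: 1 × 351 = 351
  C-H: 6 × 429 = 2574
  C=C: 1 × 597 = 597
  Σ(formed) = 3522 kJ
ΔH = Σ(broken) − Σ(formed) = 3357 − 3522 = −165 kJ

ΔH ≈ −165 kJ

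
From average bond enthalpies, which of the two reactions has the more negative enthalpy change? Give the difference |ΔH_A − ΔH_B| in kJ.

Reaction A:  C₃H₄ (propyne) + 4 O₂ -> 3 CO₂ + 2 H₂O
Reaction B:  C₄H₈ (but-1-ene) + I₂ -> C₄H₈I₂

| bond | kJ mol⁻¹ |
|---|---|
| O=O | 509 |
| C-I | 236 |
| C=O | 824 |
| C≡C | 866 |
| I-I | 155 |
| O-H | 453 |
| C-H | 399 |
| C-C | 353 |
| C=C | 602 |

Reaction A, by 1837 kJ

Reaction A:
  Bonds broken (reactants):
    C≡C: 1 × 866 = 866
    C-C: 1 × 353 = 353
    C-H: 4 × 399 = 1596
    O=O: 4 × 509 = 2036
    Σ(broken) = 4851 kJ
  Bonds formed (products):
    C=O: 6 × 824 = 4944
    O-H: 4 × 453 = 1812
    Σ(formed) = 6756 kJ
  ΔH_A = 4851 − 6756 = −1905 kJ
Reaction B:
  Bonds broken (reactants):
    C-C: 2 × 353 = 706
    C-H: 8 × 399 = 3192
    C=C: 1 × 602 = 602
    I-I: 1 × 155 = 155
    Σ(broken) = 4655 kJ
  Bonds formed (products):
    C-C: 3 × 353 = 1059
    C-H: 8 × 399 = 3192
    C-I: 2 × 236 = 472
    Σ(formed) = 4723 kJ
  ΔH_B = 4655 − 4723 = −68 kJ
ΔH_A − ΔH_B = −1837 kJ, so reaction A has the more negative ΔH; |ΔH_A − ΔH_B| = 1837 kJ.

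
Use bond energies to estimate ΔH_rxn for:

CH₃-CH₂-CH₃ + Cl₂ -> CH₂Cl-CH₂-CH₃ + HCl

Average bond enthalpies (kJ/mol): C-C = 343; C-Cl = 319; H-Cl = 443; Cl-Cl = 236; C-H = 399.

ΔH ≈ −127 kJ

Bonds broken (reactants):
  C-C: 2 × 343 = 686
  C-H: 8 × 399 = 3192
  Cl-Cl: 1 × 236 = 236
  Σ(broken) = 4114 kJ
Bonds formed (products):
  C-C: 2 × 343 = 686
  C-Cl: 1 × 319 = 319
  C-H: 7 × 399 = 2793
  H-Cl: 1 × 443 = 443
  Σ(formed) = 4241 kJ
ΔH = Σ(broken) − Σ(formed) = 4114 − 4241 = −127 kJ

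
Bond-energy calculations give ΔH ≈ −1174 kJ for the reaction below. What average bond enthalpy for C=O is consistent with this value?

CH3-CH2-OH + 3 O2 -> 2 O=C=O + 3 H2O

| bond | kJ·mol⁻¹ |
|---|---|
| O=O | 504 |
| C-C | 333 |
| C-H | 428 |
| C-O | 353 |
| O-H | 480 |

D(C=O) ≈ 778 kJ/mol

Let D be the C=O bond energy.
Σ(broken) = 1×333 + 5×428 + 1×353 + 1×480 + 3×504 = 4818
Σ(formed) = 4×D + 6×480 = 2880 + 4D
ΔH = Σ(broken) − Σ(formed) = (4818) − (2880 + 4D) = +1938 − 4D
Setting this equal to −1174 kJ gives 4D = 3112, so D = 778 kJ/mol.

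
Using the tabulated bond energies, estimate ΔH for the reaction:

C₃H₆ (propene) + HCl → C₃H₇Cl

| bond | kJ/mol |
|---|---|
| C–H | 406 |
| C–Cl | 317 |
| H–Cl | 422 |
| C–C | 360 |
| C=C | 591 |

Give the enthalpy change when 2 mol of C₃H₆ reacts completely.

ΔH = −140 kJ

Bonds broken (reactants):
  C–C: 1 × 360 = 360
  C–H: 6 × 406 = 2436
  C=C: 1 × 591 = 591
  H–Cl: 1 × 422 = 422
  Σ(broken) = 3809 kJ
Bonds formed (products):
  C–C: 2 × 360 = 720
  C–Cl: 1 × 317 = 317
  C–H: 7 × 406 = 2842
  Σ(formed) = 3879 kJ
ΔH = Σ(broken) − Σ(formed) = 3809 − 3879 = −70 kJ
For 2× the reaction as written: 2 × (−70) = −140 kJ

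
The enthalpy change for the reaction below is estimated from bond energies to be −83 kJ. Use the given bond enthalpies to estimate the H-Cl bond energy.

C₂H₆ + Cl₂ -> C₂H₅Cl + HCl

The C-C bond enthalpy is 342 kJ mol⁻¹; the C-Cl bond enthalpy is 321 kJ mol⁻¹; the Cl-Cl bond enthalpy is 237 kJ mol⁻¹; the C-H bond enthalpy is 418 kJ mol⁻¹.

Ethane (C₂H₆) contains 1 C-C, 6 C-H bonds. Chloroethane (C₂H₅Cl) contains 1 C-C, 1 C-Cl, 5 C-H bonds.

Let D be the H-Cl bond energy.
Σ(broken) = 1×342 + 6×418 + 1×237 = 3087
Σ(formed) = 1×342 + 1×321 + 5×418 + 1×D = 2753 + D
ΔH = Σ(broken) − Σ(formed) = (3087) − (2753 + D) = +334 − D
Setting this equal to −83 kJ gives D = 417 kJ/mol.

D(H-Cl) ≈ 417 kJ/mol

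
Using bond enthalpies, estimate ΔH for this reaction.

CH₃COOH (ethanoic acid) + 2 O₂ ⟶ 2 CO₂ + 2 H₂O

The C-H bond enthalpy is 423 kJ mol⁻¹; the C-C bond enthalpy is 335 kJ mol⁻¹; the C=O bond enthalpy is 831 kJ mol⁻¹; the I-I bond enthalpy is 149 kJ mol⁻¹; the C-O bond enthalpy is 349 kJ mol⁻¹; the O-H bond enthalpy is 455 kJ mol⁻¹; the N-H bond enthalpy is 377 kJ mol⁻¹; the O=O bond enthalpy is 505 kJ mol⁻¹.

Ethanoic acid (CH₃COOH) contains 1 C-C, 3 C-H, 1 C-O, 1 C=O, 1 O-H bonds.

ΔH ≈ −895 kJ

Bonds broken (reactants):
  C-C: 1 × 335 = 335
  C-H: 3 × 423 = 1269
  C-O: 1 × 349 = 349
  C=O: 1 × 831 = 831
  O-H: 1 × 455 = 455
  O=O: 2 × 505 = 1010
  Σ(broken) = 4249 kJ
Bonds formed (products):
  C=O: 4 × 831 = 3324
  O-H: 4 × 455 = 1820
  Σ(formed) = 5144 kJ
ΔH = Σ(broken) − Σ(formed) = 4249 − 5144 = −895 kJ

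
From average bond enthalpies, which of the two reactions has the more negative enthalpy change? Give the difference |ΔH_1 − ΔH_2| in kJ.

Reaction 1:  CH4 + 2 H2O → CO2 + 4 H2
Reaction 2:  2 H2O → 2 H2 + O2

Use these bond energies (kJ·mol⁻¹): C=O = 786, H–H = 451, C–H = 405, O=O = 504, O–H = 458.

Reaction 1:
  Bonds broken (reactants):
    C–H: 4 × 405 = 1620
    O–H: 4 × 458 = 1832
    Σ(broken) = 3452 kJ
  Bonds formed (products):
    C=O: 2 × 786 = 1572
    H–H: 4 × 451 = 1804
    Σ(formed) = 3376 kJ
  ΔH_1 = 3452 − 3376 = +76 kJ
Reaction 2:
  Bonds broken (reactants):
    O–H: 4 × 458 = 1832
    Σ(broken) = 1832 kJ
  Bonds formed (products):
    H–H: 2 × 451 = 902
    O=O: 1 × 504 = 504
    Σ(formed) = 1406 kJ
  ΔH_2 = 1832 − 1406 = +426 kJ
ΔH_1 − ΔH_2 = −350 kJ, so reaction 1 has the more negative ΔH; |ΔH_1 − ΔH_2| = 350 kJ.

Reaction 1, by 350 kJ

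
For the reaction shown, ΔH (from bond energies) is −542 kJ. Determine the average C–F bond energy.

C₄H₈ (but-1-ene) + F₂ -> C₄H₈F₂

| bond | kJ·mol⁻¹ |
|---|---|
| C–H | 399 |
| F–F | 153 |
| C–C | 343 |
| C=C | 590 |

D(C–F) ≈ 471 kJ/mol

Let D be the C–F bond energy.
Σ(broken) = 2×343 + 8×399 + 1×590 + 1×153 = 4621
Σ(formed) = 3×343 + 2×D + 8×399 = 4221 + 2D
ΔH = Σ(broken) − Σ(formed) = (4621) − (4221 + 2D) = +400 − 2D
Setting this equal to −542 kJ gives 2D = 942, so D = 471 kJ/mol.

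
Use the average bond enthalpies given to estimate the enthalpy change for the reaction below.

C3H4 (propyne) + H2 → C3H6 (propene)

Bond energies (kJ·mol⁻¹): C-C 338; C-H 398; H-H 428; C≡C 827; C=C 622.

ΔH ≈ −163 kJ

Bonds broken (reactants):
  C≡C: 1 × 827 = 827
  C-C: 1 × 338 = 338
  C-H: 4 × 398 = 1592
  H-H: 1 × 428 = 428
  Σ(broken) = 3185 kJ
Bonds formed (products):
  C-C: 1 × 338 = 338
  C-H: 6 × 398 = 2388
  C=C: 1 × 622 = 622
  Σ(formed) = 3348 kJ
ΔH = Σ(broken) − Σ(formed) = 3185 − 3348 = −163 kJ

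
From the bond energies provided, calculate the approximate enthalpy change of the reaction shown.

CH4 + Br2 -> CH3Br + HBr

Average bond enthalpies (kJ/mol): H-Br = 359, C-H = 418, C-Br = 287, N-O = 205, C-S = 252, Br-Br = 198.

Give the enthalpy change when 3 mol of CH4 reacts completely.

ΔH = −90 kJ

Bonds broken (reactants):
  Br-Br: 1 × 198 = 198
  C-H: 4 × 418 = 1672
  Σ(broken) = 1870 kJ
Bonds formed (products):
  C-Br: 1 × 287 = 287
  C-H: 3 × 418 = 1254
  H-Br: 1 × 359 = 359
  Σ(formed) = 1900 kJ
ΔH = Σ(broken) − Σ(formed) = 1870 − 1900 = −30 kJ
For 3× the reaction as written: 3 × (−30) = −90 kJ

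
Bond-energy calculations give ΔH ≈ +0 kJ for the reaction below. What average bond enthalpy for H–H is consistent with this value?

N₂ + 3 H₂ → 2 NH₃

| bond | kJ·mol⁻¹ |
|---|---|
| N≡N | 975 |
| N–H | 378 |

D(H–H) ≈ 431 kJ/mol

Let D be the H–H bond energy.
Σ(broken) = 3×D + 1×975 = 975 + 3D
Σ(formed) = 6×378 = 2268
ΔH = Σ(broken) − Σ(formed) = (975 + 3D) − (2268) = −1293 + 3D
Setting this equal to +0 kJ gives 3D = 1293, so D = 431 kJ/mol.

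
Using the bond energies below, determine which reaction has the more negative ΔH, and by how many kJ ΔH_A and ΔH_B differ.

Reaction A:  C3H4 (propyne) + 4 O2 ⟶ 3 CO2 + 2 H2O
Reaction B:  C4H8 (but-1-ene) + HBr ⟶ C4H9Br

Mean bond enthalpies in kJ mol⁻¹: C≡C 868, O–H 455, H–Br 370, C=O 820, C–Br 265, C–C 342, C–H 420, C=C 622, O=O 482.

Reaction A, by 1887 kJ

Reaction A:
  Bonds broken (reactants):
    C≡C: 1 × 868 = 868
    C–C: 1 × 342 = 342
    C–H: 4 × 420 = 1680
    O=O: 4 × 482 = 1928
    Σ(broken) = 4818 kJ
  Bonds formed (products):
    C=O: 6 × 820 = 4920
    O–H: 4 × 455 = 1820
    Σ(formed) = 6740 kJ
  ΔH_A = 4818 − 6740 = −1922 kJ
Reaction B:
  Bonds broken (reactants):
    C–C: 2 × 342 = 684
    C–H: 8 × 420 = 3360
    C=C: 1 × 622 = 622
    H–Br: 1 × 370 = 370
    Σ(broken) = 5036 kJ
  Bonds formed (products):
    C–Br: 1 × 265 = 265
    C–C: 3 × 342 = 1026
    C–H: 9 × 420 = 3780
    Σ(formed) = 5071 kJ
  ΔH_B = 5036 − 5071 = −35 kJ
ΔH_A − ΔH_B = −1887 kJ, so reaction A has the more negative ΔH; |ΔH_A − ΔH_B| = 1887 kJ.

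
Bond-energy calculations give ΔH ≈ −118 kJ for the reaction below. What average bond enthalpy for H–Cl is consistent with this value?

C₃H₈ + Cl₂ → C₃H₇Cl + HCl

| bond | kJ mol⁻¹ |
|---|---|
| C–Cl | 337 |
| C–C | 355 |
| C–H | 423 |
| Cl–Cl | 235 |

D(H–Cl) ≈ 439 kJ/mol

Let D be the H–Cl bond energy.
Σ(broken) = 2×355 + 8×423 + 1×235 = 4329
Σ(formed) = 2×355 + 1×337 + 7×423 + 1×D = 4008 + D
ΔH = Σ(broken) − Σ(formed) = (4329) − (4008 + D) = +321 − D
Setting this equal to −118 kJ gives D = 439 kJ/mol.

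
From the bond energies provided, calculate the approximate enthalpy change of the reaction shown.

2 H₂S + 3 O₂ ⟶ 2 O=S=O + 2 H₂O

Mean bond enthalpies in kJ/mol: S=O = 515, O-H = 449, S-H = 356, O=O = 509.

Bonds broken (reactants):
  O=O: 3 × 509 = 1527
  S-H: 4 × 356 = 1424
  Σ(broken) = 2951 kJ
Bonds formed (products):
  O-H: 4 × 449 = 1796
  S=O: 4 × 515 = 2060
  Σ(formed) = 3856 kJ
ΔH = Σ(broken) − Σ(formed) = 2951 − 3856 = −905 kJ

ΔH ≈ −905 kJ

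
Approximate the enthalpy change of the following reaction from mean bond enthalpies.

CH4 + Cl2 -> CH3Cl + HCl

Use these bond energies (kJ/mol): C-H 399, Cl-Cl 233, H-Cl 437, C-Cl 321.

Bonds broken (reactants):
  C-H: 4 × 399 = 1596
  Cl-Cl: 1 × 233 = 233
  Σ(broken) = 1829 kJ
Bonds formed (products):
  C-Cl: 1 × 321 = 321
  C-H: 3 × 399 = 1197
  H-Cl: 1 × 437 = 437
  Σ(formed) = 1955 kJ
ΔH = Σ(broken) − Σ(formed) = 1829 − 1955 = −126 kJ

ΔH ≈ −126 kJ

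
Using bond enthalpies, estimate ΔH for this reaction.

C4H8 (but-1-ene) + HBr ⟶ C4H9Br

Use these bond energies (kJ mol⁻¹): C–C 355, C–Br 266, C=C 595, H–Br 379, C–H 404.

ΔH ≈ −51 kJ

Bonds broken (reactants):
  C–C: 2 × 355 = 710
  C–H: 8 × 404 = 3232
  C=C: 1 × 595 = 595
  H–Br: 1 × 379 = 379
  Σ(broken) = 4916 kJ
Bonds formed (products):
  C–Br: 1 × 266 = 266
  C–C: 3 × 355 = 1065
  C–H: 9 × 404 = 3636
  Σ(formed) = 4967 kJ
ΔH = Σ(broken) − Σ(formed) = 4916 − 4967 = −51 kJ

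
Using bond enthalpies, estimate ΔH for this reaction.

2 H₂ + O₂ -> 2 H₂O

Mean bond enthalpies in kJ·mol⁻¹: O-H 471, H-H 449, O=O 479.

Bonds broken (reactants):
  H-H: 2 × 449 = 898
  O=O: 1 × 479 = 479
  Σ(broken) = 1377 kJ
Bonds formed (products):
  O-H: 4 × 471 = 1884
  Σ(formed) = 1884 kJ
ΔH = Σ(broken) − Σ(formed) = 1377 − 1884 = −507 kJ

ΔH ≈ −507 kJ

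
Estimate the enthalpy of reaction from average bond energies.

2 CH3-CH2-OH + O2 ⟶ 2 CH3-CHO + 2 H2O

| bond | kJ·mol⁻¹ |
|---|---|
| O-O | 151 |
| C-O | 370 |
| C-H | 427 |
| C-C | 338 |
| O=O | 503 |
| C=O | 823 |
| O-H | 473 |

Bonds broken (reactants):
  C-C: 2 × 338 = 676
  C-H: 10 × 427 = 4270
  C-O: 2 × 370 = 740
  O-H: 2 × 473 = 946
  O=O: 1 × 503 = 503
  Σ(broken) = 7135 kJ
Bonds formed (products):
  C-C: 2 × 338 = 676
  C-H: 8 × 427 = 3416
  C=O: 2 × 823 = 1646
  O-H: 4 × 473 = 1892
  Σ(formed) = 7630 kJ
ΔH = Σ(broken) − Σ(formed) = 7135 − 7630 = −495 kJ

ΔH ≈ −495 kJ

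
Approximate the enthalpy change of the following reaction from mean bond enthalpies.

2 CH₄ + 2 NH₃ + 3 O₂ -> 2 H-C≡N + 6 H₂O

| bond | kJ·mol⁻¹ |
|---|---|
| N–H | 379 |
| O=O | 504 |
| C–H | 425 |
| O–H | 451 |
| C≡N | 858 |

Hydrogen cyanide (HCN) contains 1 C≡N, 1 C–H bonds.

Bonds broken (reactants):
  C–H: 8 × 425 = 3400
  N–H: 6 × 379 = 2274
  O=O: 3 × 504 = 1512
  Σ(broken) = 7186 kJ
Bonds formed (products):
  C≡N: 2 × 858 = 1716
  C–H: 2 × 425 = 850
  O–H: 12 × 451 = 5412
  Σ(formed) = 7978 kJ
ΔH = Σ(broken) − Σ(formed) = 7186 − 7978 = −792 kJ

ΔH ≈ −792 kJ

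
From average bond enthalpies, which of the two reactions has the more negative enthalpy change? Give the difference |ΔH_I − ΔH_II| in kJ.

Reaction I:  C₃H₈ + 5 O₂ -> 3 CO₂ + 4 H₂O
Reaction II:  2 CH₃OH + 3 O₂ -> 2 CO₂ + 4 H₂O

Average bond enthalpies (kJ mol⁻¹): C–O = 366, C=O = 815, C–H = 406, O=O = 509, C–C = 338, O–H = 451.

Reaction I:
  Bonds broken (reactants):
    C–C: 2 × 338 = 676
    C–H: 8 × 406 = 3248
    O=O: 5 × 509 = 2545
    Σ(broken) = 6469 kJ
  Bonds formed (products):
    C=O: 6 × 815 = 4890
    O–H: 8 × 451 = 3608
    Σ(formed) = 8498 kJ
  ΔH_I = 6469 − 8498 = −2029 kJ
Reaction II:
  Bonds broken (reactants):
    C–H: 6 × 406 = 2436
    C–O: 2 × 366 = 732
    O–H: 2 × 451 = 902
    O=O: 3 × 509 = 1527
    Σ(broken) = 5597 kJ
  Bonds formed (products):
    C=O: 4 × 815 = 3260
    O–H: 8 × 451 = 3608
    Σ(formed) = 6868 kJ
  ΔH_II = 5597 − 6868 = −1271 kJ
ΔH_I − ΔH_II = −758 kJ, so reaction I has the more negative ΔH; |ΔH_I − ΔH_II| = 758 kJ.

Reaction I, by 758 kJ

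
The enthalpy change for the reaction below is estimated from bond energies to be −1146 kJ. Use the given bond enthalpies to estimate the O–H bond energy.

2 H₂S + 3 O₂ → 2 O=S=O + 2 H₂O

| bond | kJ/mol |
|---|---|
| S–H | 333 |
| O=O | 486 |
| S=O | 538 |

D(O–H) ≈ 446 kJ/mol

Let D be the O–H bond energy.
Σ(broken) = 3×486 + 4×333 = 2790
Σ(formed) = 4×D + 4×538 = 2152 + 4D
ΔH = Σ(broken) − Σ(formed) = (2790) − (2152 + 4D) = +638 − 4D
Setting this equal to −1146 kJ gives 4D = 1784, so D = 446 kJ/mol.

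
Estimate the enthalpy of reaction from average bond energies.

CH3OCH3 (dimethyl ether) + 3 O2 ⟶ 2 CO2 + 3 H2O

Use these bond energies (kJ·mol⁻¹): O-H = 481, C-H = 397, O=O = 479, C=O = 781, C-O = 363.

Bonds broken (reactants):
  C-H: 6 × 397 = 2382
  C-O: 2 × 363 = 726
  O=O: 3 × 479 = 1437
  Σ(broken) = 4545 kJ
Bonds formed (products):
  C=O: 4 × 781 = 3124
  O-H: 6 × 481 = 2886
  Σ(formed) = 6010 kJ
ΔH = Σ(broken) − Σ(formed) = 4545 − 6010 = −1465 kJ

ΔH ≈ −1465 kJ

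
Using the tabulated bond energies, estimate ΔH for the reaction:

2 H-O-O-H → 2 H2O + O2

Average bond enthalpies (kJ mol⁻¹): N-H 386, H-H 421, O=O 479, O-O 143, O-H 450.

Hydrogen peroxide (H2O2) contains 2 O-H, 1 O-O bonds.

ΔH ≈ −193 kJ

Bonds broken (reactants):
  O-H: 4 × 450 = 1800
  O-O: 2 × 143 = 286
  Σ(broken) = 2086 kJ
Bonds formed (products):
  O-H: 4 × 450 = 1800
  O=O: 1 × 479 = 479
  Σ(formed) = 2279 kJ
ΔH = Σ(broken) − Σ(formed) = 2086 − 2279 = −193 kJ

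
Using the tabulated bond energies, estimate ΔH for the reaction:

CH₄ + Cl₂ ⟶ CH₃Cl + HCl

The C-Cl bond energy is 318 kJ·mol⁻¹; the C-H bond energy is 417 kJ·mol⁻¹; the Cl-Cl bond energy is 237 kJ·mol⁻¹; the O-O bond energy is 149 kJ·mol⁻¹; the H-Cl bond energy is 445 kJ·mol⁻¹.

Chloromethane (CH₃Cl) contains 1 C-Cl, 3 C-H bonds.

Bonds broken (reactants):
  C-H: 4 × 417 = 1668
  Cl-Cl: 1 × 237 = 237
  Σ(broken) = 1905 kJ
Bonds formed (products):
  C-Cl: 1 × 318 = 318
  C-H: 3 × 417 = 1251
  H-Cl: 1 × 445 = 445
  Σ(formed) = 2014 kJ
ΔH = Σ(broken) − Σ(formed) = 1905 − 2014 = −109 kJ

ΔH ≈ −109 kJ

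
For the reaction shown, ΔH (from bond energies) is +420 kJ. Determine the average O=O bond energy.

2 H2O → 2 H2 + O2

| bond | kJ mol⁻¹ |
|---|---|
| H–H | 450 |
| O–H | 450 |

Let D be the O=O bond energy.
Σ(broken) = 4×450 = 1800
Σ(formed) = 2×450 + 1×D = 900 + D
ΔH = Σ(broken) − Σ(formed) = (1800) − (900 + D) = +900 − D
Setting this equal to +420 kJ gives D = 480 kJ/mol.

D(O=O) ≈ 480 kJ/mol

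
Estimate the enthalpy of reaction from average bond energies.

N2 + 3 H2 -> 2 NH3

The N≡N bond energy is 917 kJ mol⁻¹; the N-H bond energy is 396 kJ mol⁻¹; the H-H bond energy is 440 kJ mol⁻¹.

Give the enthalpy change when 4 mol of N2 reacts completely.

Bonds broken (reactants):
  H-H: 3 × 440 = 1320
  N≡N: 1 × 917 = 917
  Σ(broken) = 2237 kJ
Bonds formed (products):
  N-H: 6 × 396 = 2376
  Σ(formed) = 2376 kJ
ΔH = Σ(broken) − Σ(formed) = 2237 − 2376 = −139 kJ
For 4× the reaction as written: 4 × (−139) = −556 kJ

ΔH = −556 kJ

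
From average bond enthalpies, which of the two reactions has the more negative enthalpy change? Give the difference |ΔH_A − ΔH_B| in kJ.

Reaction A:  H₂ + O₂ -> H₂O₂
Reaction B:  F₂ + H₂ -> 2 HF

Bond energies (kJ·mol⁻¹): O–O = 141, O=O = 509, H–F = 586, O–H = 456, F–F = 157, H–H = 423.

Reaction B, by 471 kJ

Reaction A:
  Bonds broken (reactants):
    H–H: 1 × 423 = 423
    O=O: 1 × 509 = 509
    Σ(broken) = 932 kJ
  Bonds formed (products):
    O–H: 2 × 456 = 912
    O–O: 1 × 141 = 141
    Σ(formed) = 1053 kJ
  ΔH_A = 932 − 1053 = −121 kJ
Reaction B:
  Bonds broken (reactants):
    F–F: 1 × 157 = 157
    H–H: 1 × 423 = 423
    Σ(broken) = 580 kJ
  Bonds formed (products):
    H–F: 2 × 586 = 1172
    Σ(formed) = 1172 kJ
  ΔH_B = 580 − 1172 = −592 kJ
ΔH_A − ΔH_B = +471 kJ, so reaction B has the more negative ΔH; |ΔH_A − ΔH_B| = 471 kJ.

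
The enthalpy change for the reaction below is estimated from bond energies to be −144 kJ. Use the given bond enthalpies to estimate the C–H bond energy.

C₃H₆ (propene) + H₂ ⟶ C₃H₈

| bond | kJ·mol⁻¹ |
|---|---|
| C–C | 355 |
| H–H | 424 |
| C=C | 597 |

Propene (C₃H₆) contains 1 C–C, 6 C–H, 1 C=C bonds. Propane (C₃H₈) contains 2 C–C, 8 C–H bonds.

D(C–H) ≈ 405 kJ/mol

Let D be the C–H bond energy.
Σ(broken) = 1×355 + 6×D + 1×597 + 1×424 = 1376 + 6D
Σ(formed) = 2×355 + 8×D = 710 + 8D
ΔH = Σ(broken) − Σ(formed) = (1376 + 6D) − (710 + 8D) = +666 − 2D
Setting this equal to −144 kJ gives 2D = 810, so D = 405 kJ/mol.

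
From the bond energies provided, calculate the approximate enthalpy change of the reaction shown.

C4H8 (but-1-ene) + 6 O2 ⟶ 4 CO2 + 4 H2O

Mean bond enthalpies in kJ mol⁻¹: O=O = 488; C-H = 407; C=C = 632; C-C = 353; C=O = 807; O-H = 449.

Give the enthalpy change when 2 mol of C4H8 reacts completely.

ΔH = −5052 kJ

Bonds broken (reactants):
  C-C: 2 × 353 = 706
  C-H: 8 × 407 = 3256
  C=C: 1 × 632 = 632
  O=O: 6 × 488 = 2928
  Σ(broken) = 7522 kJ
Bonds formed (products):
  C=O: 8 × 807 = 6456
  O-H: 8 × 449 = 3592
  Σ(formed) = 10048 kJ
ΔH = Σ(broken) − Σ(formed) = 7522 − 10048 = −2526 kJ
For 2× the reaction as written: 2 × (−2526) = −5052 kJ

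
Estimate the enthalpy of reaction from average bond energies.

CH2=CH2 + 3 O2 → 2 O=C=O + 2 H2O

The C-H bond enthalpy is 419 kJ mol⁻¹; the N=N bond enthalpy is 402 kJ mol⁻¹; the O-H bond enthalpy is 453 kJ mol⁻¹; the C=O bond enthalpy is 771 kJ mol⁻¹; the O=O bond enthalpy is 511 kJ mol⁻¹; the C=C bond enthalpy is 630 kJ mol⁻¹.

ΔH ≈ −1057 kJ

Bonds broken (reactants):
  C-H: 4 × 419 = 1676
  C=C: 1 × 630 = 630
  O=O: 3 × 511 = 1533
  Σ(broken) = 3839 kJ
Bonds formed (products):
  C=O: 4 × 771 = 3084
  O-H: 4 × 453 = 1812
  Σ(formed) = 4896 kJ
ΔH = Σ(broken) − Σ(formed) = 3839 − 4896 = −1057 kJ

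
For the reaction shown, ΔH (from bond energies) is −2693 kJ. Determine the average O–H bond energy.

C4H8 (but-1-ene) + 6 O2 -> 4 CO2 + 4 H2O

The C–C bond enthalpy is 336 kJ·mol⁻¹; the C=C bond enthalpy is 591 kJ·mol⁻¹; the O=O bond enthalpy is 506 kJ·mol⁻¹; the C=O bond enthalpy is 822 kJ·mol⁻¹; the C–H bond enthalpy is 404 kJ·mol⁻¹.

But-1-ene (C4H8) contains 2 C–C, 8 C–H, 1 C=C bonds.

Let D be the O–H bond energy.
Σ(broken) = 2×336 + 8×404 + 1×591 + 6×506 = 7531
Σ(formed) = 8×822 + 8×D = 6576 + 8D
ΔH = Σ(broken) − Σ(formed) = (7531) − (6576 + 8D) = +955 − 8D
Setting this equal to −2693 kJ gives 8D = 3648, so D = 456 kJ/mol.

D(O–H) ≈ 456 kJ/mol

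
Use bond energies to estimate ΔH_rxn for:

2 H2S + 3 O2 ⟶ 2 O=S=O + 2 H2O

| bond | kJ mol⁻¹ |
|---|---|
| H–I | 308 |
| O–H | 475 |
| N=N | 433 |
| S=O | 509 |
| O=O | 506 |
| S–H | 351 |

Bonds broken (reactants):
  O=O: 3 × 506 = 1518
  S–H: 4 × 351 = 1404
  Σ(broken) = 2922 kJ
Bonds formed (products):
  O–H: 4 × 475 = 1900
  S=O: 4 × 509 = 2036
  Σ(formed) = 3936 kJ
ΔH = Σ(broken) − Σ(formed) = 2922 − 3936 = −1014 kJ

ΔH ≈ −1014 kJ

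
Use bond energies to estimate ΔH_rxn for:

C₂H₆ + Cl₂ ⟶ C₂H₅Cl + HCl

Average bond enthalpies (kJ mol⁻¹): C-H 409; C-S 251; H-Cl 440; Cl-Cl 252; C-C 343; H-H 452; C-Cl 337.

ΔH ≈ −116 kJ

Bonds broken (reactants):
  C-C: 1 × 343 = 343
  C-H: 6 × 409 = 2454
  Cl-Cl: 1 × 252 = 252
  Σ(broken) = 3049 kJ
Bonds formed (products):
  C-C: 1 × 343 = 343
  C-Cl: 1 × 337 = 337
  C-H: 5 × 409 = 2045
  H-Cl: 1 × 440 = 440
  Σ(formed) = 3165 kJ
ΔH = Σ(broken) − Σ(formed) = 3049 − 3165 = −116 kJ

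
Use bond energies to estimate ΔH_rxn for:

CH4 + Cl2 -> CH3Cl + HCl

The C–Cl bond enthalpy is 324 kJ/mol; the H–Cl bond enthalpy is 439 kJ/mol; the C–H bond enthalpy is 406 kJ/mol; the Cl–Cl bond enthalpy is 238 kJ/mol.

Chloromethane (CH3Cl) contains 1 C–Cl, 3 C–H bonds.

ΔH ≈ −119 kJ

Bonds broken (reactants):
  C–H: 4 × 406 = 1624
  Cl–Cl: 1 × 238 = 238
  Σ(broken) = 1862 kJ
Bonds formed (products):
  C–Cl: 1 × 324 = 324
  C–H: 3 × 406 = 1218
  H–Cl: 1 × 439 = 439
  Σ(formed) = 1981 kJ
ΔH = Σ(broken) − Σ(formed) = 1862 − 1981 = −119 kJ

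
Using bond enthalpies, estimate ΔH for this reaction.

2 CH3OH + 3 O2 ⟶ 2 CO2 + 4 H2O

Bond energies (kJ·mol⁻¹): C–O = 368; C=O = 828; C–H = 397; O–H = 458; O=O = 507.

Bonds broken (reactants):
  C–H: 6 × 397 = 2382
  C–O: 2 × 368 = 736
  O–H: 2 × 458 = 916
  O=O: 3 × 507 = 1521
  Σ(broken) = 5555 kJ
Bonds formed (products):
  C=O: 4 × 828 = 3312
  O–H: 8 × 458 = 3664
  Σ(formed) = 6976 kJ
ΔH = Σ(broken) − Σ(formed) = 5555 − 6976 = −1421 kJ

ΔH ≈ −1421 kJ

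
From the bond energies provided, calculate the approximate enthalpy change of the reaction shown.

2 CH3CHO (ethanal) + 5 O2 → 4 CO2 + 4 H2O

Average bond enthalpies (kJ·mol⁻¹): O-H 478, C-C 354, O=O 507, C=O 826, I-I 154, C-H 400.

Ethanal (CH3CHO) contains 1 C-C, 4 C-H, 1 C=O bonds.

Bonds broken (reactants):
  C-C: 2 × 354 = 708
  C-H: 8 × 400 = 3200
  C=O: 2 × 826 = 1652
  O=O: 5 × 507 = 2535
  Σ(broken) = 8095 kJ
Bonds formed (products):
  C=O: 8 × 826 = 6608
  O-H: 8 × 478 = 3824
  Σ(formed) = 10432 kJ
ΔH = Σ(broken) − Σ(formed) = 8095 − 10432 = −2337 kJ

ΔH ≈ −2337 kJ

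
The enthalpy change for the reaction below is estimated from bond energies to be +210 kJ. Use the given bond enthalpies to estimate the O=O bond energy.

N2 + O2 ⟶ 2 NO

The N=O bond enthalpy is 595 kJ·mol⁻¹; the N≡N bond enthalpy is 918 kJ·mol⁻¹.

Let D be the O=O bond energy.
Σ(broken) = 1×918 + 1×D = 918 + D
Σ(formed) = 2×595 = 1190
ΔH = Σ(broken) − Σ(formed) = (918 + D) − (1190) = −272 + D
Setting this equal to +210 kJ gives D = 482 kJ/mol.

D(O=O) ≈ 482 kJ/mol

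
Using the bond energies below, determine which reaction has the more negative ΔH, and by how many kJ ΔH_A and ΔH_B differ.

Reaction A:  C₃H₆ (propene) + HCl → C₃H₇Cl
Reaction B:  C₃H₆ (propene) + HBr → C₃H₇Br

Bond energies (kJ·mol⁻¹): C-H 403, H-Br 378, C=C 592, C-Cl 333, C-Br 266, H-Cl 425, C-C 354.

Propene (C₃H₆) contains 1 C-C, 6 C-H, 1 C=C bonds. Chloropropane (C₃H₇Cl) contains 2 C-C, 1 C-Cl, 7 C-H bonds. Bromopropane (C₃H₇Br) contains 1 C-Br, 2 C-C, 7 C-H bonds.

Reaction A:
  Bonds broken (reactants):
    C-C: 1 × 354 = 354
    C-H: 6 × 403 = 2418
    C=C: 1 × 592 = 592
    H-Cl: 1 × 425 = 425
    Σ(broken) = 3789 kJ
  Bonds formed (products):
    C-C: 2 × 354 = 708
    C-Cl: 1 × 333 = 333
    C-H: 7 × 403 = 2821
    Σ(formed) = 3862 kJ
  ΔH_A = 3789 − 3862 = −73 kJ
Reaction B:
  Bonds broken (reactants):
    C-C: 1 × 354 = 354
    C-H: 6 × 403 = 2418
    C=C: 1 × 592 = 592
    H-Br: 1 × 378 = 378
    Σ(broken) = 3742 kJ
  Bonds formed (products):
    C-Br: 1 × 266 = 266
    C-C: 2 × 354 = 708
    C-H: 7 × 403 = 2821
    Σ(formed) = 3795 kJ
  ΔH_B = 3742 − 3795 = −53 kJ
ΔH_A − ΔH_B = −20 kJ, so reaction A has the more negative ΔH; |ΔH_A − ΔH_B| = 20 kJ.

Reaction A, by 20 kJ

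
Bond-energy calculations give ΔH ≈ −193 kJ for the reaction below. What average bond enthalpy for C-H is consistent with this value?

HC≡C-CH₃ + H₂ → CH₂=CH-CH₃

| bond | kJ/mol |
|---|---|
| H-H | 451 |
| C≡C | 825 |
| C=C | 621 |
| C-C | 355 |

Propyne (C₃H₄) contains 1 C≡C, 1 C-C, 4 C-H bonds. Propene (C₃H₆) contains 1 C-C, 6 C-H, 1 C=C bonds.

D(C-H) ≈ 424 kJ/mol

Let D be the C-H bond energy.
Σ(broken) = 1×825 + 1×355 + 4×D + 1×451 = 1631 + 4D
Σ(formed) = 1×355 + 6×D + 1×621 = 976 + 6D
ΔH = Σ(broken) − Σ(formed) = (1631 + 4D) − (976 + 6D) = +655 − 2D
Setting this equal to −193 kJ gives 2D = 848, so D = 424 kJ/mol.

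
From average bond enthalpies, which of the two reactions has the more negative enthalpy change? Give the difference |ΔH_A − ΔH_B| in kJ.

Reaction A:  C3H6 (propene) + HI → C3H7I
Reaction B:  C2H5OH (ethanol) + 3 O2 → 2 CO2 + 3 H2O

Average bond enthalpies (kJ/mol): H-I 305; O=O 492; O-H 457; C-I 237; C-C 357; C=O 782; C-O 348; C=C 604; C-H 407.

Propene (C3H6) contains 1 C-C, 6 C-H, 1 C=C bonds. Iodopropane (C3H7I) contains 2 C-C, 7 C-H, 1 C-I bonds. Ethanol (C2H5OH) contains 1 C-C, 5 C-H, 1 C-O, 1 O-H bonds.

Reaction B, by 1105 kJ

Reaction A:
  Bonds broken (reactants):
    C-C: 1 × 357 = 357
    C-H: 6 × 407 = 2442
    C=C: 1 × 604 = 604
    H-I: 1 × 305 = 305
    Σ(broken) = 3708 kJ
  Bonds formed (products):
    C-C: 2 × 357 = 714
    C-H: 7 × 407 = 2849
    C-I: 1 × 237 = 237
    Σ(formed) = 3800 kJ
  ΔH_A = 3708 − 3800 = −92 kJ
Reaction B:
  Bonds broken (reactants):
    C-C: 1 × 357 = 357
    C-H: 5 × 407 = 2035
    C-O: 1 × 348 = 348
    O-H: 1 × 457 = 457
    O=O: 3 × 492 = 1476
    Σ(broken) = 4673 kJ
  Bonds formed (products):
    C=O: 4 × 782 = 3128
    O-H: 6 × 457 = 2742
    Σ(formed) = 5870 kJ
  ΔH_B = 4673 − 5870 = −1197 kJ
ΔH_A − ΔH_B = +1105 kJ, so reaction B has the more negative ΔH; |ΔH_A − ΔH_B| = 1105 kJ.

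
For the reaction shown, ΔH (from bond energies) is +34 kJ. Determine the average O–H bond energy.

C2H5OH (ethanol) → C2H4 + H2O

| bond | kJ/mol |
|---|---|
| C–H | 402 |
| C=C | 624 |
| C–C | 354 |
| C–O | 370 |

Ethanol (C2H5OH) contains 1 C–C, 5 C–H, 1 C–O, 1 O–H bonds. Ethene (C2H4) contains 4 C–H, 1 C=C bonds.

D(O–H) ≈ 468 kJ/mol

Let D be the O–H bond energy.
Σ(broken) = 1×354 + 5×402 + 1×370 + 1×D = 2734 + D
Σ(formed) = 4×402 + 1×624 + 2×D = 2232 + 2D
ΔH = Σ(broken) − Σ(formed) = (2734 + D) − (2232 + 2D) = +502 − D
Setting this equal to +34 kJ gives D = 468 kJ/mol.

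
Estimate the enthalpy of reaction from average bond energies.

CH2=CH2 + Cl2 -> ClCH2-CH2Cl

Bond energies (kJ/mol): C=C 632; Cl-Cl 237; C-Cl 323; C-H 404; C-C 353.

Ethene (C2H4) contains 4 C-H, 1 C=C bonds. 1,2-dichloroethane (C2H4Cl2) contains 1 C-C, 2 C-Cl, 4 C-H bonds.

Bonds broken (reactants):
  C-H: 4 × 404 = 1616
  C=C: 1 × 632 = 632
  Cl-Cl: 1 × 237 = 237
  Σ(broken) = 2485 kJ
Bonds formed (products):
  C-C: 1 × 353 = 353
  C-Cl: 2 × 323 = 646
  C-H: 4 × 404 = 1616
  Σ(formed) = 2615 kJ
ΔH = Σ(broken) − Σ(formed) = 2485 − 2615 = −130 kJ

ΔH ≈ −130 kJ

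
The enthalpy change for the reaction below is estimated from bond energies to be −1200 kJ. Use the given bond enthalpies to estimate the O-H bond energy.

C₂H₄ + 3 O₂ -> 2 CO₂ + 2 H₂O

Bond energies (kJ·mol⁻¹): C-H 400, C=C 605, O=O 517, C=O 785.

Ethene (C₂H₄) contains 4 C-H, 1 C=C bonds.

Let D be the O-H bond energy.
Σ(broken) = 4×400 + 1×605 + 3×517 = 3756
Σ(formed) = 4×785 + 4×D = 3140 + 4D
ΔH = Σ(broken) − Σ(formed) = (3756) − (3140 + 4D) = +616 − 4D
Setting this equal to −1200 kJ gives 4D = 1816, so D = 454 kJ/mol.

D(O-H) ≈ 454 kJ/mol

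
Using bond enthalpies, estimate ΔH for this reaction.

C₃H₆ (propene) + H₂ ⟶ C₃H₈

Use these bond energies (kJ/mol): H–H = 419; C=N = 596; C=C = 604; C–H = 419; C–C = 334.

Bonds broken (reactants):
  C–C: 1 × 334 = 334
  C–H: 6 × 419 = 2514
  C=C: 1 × 604 = 604
  H–H: 1 × 419 = 419
  Σ(broken) = 3871 kJ
Bonds formed (products):
  C–C: 2 × 334 = 668
  C–H: 8 × 419 = 3352
  Σ(formed) = 4020 kJ
ΔH = Σ(broken) − Σ(formed) = 3871 − 4020 = −149 kJ

ΔH ≈ −149 kJ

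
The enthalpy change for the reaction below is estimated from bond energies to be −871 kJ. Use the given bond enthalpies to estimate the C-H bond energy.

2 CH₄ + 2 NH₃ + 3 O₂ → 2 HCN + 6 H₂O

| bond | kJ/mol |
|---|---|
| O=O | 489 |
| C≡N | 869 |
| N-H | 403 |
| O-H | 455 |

Let D be the C-H bond energy.
Σ(broken) = 8×D + 6×403 + 3×489 = 3885 + 8D
Σ(formed) = 2×869 + 2×D + 12×455 = 7198 + 2D
ΔH = Σ(broken) − Σ(formed) = (3885 + 8D) − (7198 + 2D) = −3313 + 6D
Setting this equal to −871 kJ gives 6D = 2442, so D = 407 kJ/mol.

D(C-H) ≈ 407 kJ/mol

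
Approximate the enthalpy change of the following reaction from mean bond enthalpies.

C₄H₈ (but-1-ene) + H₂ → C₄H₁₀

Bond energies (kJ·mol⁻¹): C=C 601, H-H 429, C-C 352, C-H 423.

Bonds broken (reactants):
  C-C: 2 × 352 = 704
  C-H: 8 × 423 = 3384
  C=C: 1 × 601 = 601
  H-H: 1 × 429 = 429
  Σ(broken) = 5118 kJ
Bonds formed (products):
  C-C: 3 × 352 = 1056
  C-H: 10 × 423 = 4230
  Σ(formed) = 5286 kJ
ΔH = Σ(broken) − Σ(formed) = 5118 − 5286 = −168 kJ

ΔH ≈ −168 kJ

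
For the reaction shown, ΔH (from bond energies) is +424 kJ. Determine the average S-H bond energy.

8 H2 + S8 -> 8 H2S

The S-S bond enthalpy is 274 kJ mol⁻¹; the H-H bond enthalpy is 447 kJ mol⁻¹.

Let D be the S-H bond energy.
Σ(broken) = 8×447 + 8×274 = 5768
Σ(formed) = 16×D = 16D
ΔH = Σ(broken) − Σ(formed) = (5768) − (16D) = +5768 − 16D
Setting this equal to +424 kJ gives 16D = 5344, so D = 334 kJ/mol.

D(S-H) ≈ 334 kJ/mol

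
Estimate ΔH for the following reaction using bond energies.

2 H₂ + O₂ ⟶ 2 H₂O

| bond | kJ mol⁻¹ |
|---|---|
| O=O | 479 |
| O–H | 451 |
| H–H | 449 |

Bonds broken (reactants):
  H–H: 2 × 449 = 898
  O=O: 1 × 479 = 479
  Σ(broken) = 1377 kJ
Bonds formed (products):
  O–H: 4 × 451 = 1804
  Σ(formed) = 1804 kJ
ΔH = Σ(broken) − Σ(formed) = 1377 − 1804 = −427 kJ

ΔH ≈ −427 kJ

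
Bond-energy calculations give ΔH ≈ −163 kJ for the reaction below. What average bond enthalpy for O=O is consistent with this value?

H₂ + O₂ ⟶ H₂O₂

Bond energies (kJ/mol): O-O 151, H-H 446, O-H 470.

D(O=O) ≈ 482 kJ/mol

Let D be the O=O bond energy.
Σ(broken) = 1×446 + 1×D = 446 + D
Σ(formed) = 2×470 + 1×151 = 1091
ΔH = Σ(broken) − Σ(formed) = (446 + D) − (1091) = −645 + D
Setting this equal to −163 kJ gives D = 482 kJ/mol.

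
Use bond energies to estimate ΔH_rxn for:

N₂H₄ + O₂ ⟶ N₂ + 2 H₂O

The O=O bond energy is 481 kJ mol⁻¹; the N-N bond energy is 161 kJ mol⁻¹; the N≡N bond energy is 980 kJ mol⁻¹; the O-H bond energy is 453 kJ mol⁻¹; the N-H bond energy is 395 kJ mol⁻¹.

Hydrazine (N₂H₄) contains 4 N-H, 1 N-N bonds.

ΔH ≈ −570 kJ

Bonds broken (reactants):
  N-H: 4 × 395 = 1580
  N-N: 1 × 161 = 161
  O=O: 1 × 481 = 481
  Σ(broken) = 2222 kJ
Bonds formed (products):
  N≡N: 1 × 980 = 980
  O-H: 4 × 453 = 1812
  Σ(formed) = 2792 kJ
ΔH = Σ(broken) − Σ(formed) = 2222 − 2792 = −570 kJ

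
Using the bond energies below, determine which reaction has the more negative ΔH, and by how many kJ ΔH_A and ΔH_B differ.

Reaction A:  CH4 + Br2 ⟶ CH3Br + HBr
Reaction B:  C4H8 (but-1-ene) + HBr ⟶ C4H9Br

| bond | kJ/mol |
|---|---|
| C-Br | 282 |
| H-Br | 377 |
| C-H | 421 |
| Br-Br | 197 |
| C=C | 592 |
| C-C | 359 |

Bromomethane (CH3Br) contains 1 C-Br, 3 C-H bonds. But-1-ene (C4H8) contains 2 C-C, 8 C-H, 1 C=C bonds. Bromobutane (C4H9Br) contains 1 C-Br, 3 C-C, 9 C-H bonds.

Reaction B, by 52 kJ

Reaction A:
  Bonds broken (reactants):
    Br-Br: 1 × 197 = 197
    C-H: 4 × 421 = 1684
    Σ(broken) = 1881 kJ
  Bonds formed (products):
    C-Br: 1 × 282 = 282
    C-H: 3 × 421 = 1263
    H-Br: 1 × 377 = 377
    Σ(formed) = 1922 kJ
  ΔH_A = 1881 − 1922 = −41 kJ
Reaction B:
  Bonds broken (reactants):
    C-C: 2 × 359 = 718
    C-H: 8 × 421 = 3368
    C=C: 1 × 592 = 592
    H-Br: 1 × 377 = 377
    Σ(broken) = 5055 kJ
  Bonds formed (products):
    C-Br: 1 × 282 = 282
    C-C: 3 × 359 = 1077
    C-H: 9 × 421 = 3789
    Σ(formed) = 5148 kJ
  ΔH_B = 5055 − 5148 = −93 kJ
ΔH_A − ΔH_B = +52 kJ, so reaction B has the more negative ΔH; |ΔH_A − ΔH_B| = 52 kJ.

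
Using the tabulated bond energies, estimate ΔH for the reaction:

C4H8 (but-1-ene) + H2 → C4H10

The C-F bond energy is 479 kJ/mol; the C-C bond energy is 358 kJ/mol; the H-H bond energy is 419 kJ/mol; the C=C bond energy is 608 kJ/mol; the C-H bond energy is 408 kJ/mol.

ΔH ≈ −147 kJ

Bonds broken (reactants):
  C-C: 2 × 358 = 716
  C-H: 8 × 408 = 3264
  C=C: 1 × 608 = 608
  H-H: 1 × 419 = 419
  Σ(broken) = 5007 kJ
Bonds formed (products):
  C-C: 3 × 358 = 1074
  C-H: 10 × 408 = 4080
  Σ(formed) = 5154 kJ
ΔH = Σ(broken) − Σ(formed) = 5007 − 5154 = −147 kJ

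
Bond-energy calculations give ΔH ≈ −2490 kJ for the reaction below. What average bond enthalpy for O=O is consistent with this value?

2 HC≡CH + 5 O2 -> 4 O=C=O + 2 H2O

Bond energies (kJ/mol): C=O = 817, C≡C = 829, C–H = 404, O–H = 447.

Let D be the O=O bond energy.
Σ(broken) = 2×829 + 4×404 + 5×D = 3274 + 5D
Σ(formed) = 8×817 + 4×447 = 8324
ΔH = Σ(broken) − Σ(formed) = (3274 + 5D) − (8324) = −5050 + 5D
Setting this equal to −2490 kJ gives 5D = 2560, so D = 512 kJ/mol.

D(O=O) ≈ 512 kJ/mol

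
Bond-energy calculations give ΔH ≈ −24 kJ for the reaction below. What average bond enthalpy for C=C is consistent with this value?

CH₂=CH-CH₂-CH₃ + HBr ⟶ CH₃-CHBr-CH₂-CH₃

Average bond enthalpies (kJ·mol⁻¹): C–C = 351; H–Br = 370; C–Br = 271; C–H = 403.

Let D be the C=C bond energy.
Σ(broken) = 2×351 + 8×403 + 1×D + 1×370 = 4296 + D
Σ(formed) = 1×271 + 3×351 + 9×403 = 4951
ΔH = Σ(broken) − Σ(formed) = (4296 + D) − (4951) = −655 + D
Setting this equal to −24 kJ gives D = 631 kJ/mol.

D(C=C) ≈ 631 kJ/mol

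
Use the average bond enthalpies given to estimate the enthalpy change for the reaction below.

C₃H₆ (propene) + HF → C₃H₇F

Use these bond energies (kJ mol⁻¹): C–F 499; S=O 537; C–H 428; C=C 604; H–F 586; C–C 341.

Bonds broken (reactants):
  C–C: 1 × 341 = 341
  C–H: 6 × 428 = 2568
  C=C: 1 × 604 = 604
  H–F: 1 × 586 = 586
  Σ(broken) = 4099 kJ
Bonds formed (products):
  C–C: 2 × 341 = 682
  C–F: 1 × 499 = 499
  C–H: 7 × 428 = 2996
  Σ(formed) = 4177 kJ
ΔH = Σ(broken) − Σ(formed) = 4099 − 4177 = −78 kJ

ΔH ≈ −78 kJ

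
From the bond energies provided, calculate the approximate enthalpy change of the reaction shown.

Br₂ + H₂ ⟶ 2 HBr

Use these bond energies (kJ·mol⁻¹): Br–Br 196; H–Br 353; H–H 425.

ΔH ≈ −85 kJ

Bonds broken (reactants):
  Br–Br: 1 × 196 = 196
  H–H: 1 × 425 = 425
  Σ(broken) = 621 kJ
Bonds formed (products):
  H–Br: 2 × 353 = 706
  Σ(formed) = 706 kJ
ΔH = Σ(broken) − Σ(formed) = 621 − 706 = −85 kJ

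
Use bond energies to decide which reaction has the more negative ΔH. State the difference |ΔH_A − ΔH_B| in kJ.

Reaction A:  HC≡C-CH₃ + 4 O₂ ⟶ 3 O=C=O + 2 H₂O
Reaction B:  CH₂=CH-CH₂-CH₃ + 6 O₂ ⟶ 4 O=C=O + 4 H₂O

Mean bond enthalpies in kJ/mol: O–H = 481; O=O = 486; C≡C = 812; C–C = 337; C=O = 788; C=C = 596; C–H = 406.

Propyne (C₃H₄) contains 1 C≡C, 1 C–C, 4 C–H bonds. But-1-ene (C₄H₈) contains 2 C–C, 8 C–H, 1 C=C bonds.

Reaction A:
  Bonds broken (reactants):
    C≡C: 1 × 812 = 812
    C–C: 1 × 337 = 337
    C–H: 4 × 406 = 1624
    O=O: 4 × 486 = 1944
    Σ(broken) = 4717 kJ
  Bonds formed (products):
    C=O: 6 × 788 = 4728
    O–H: 4 × 481 = 1924
    Σ(formed) = 6652 kJ
  ΔH_A = 4717 − 6652 = −1935 kJ
Reaction B:
  Bonds broken (reactants):
    C–C: 2 × 337 = 674
    C–H: 8 × 406 = 3248
    C=C: 1 × 596 = 596
    O=O: 6 × 486 = 2916
    Σ(broken) = 7434 kJ
  Bonds formed (products):
    C=O: 8 × 788 = 6304
    O–H: 8 × 481 = 3848
    Σ(formed) = 10152 kJ
  ΔH_B = 7434 − 10152 = −2718 kJ
ΔH_A − ΔH_B = +783 kJ, so reaction B has the more negative ΔH; |ΔH_A − ΔH_B| = 783 kJ.

Reaction B, by 783 kJ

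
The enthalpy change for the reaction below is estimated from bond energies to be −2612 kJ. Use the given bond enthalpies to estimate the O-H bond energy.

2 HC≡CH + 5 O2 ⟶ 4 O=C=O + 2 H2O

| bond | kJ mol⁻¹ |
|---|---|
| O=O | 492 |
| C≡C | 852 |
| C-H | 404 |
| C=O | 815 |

D(O-H) ≈ 468 kJ/mol

Let D be the O-H bond energy.
Σ(broken) = 2×852 + 4×404 + 5×492 = 5780
Σ(formed) = 8×815 + 4×D = 6520 + 4D
ΔH = Σ(broken) − Σ(formed) = (5780) − (6520 + 4D) = −740 − 4D
Setting this equal to −2612 kJ gives 4D = 1872, so D = 468 kJ/mol.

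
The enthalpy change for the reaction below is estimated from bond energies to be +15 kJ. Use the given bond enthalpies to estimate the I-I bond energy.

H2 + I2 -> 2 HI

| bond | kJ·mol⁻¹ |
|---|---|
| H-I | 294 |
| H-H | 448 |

D(I-I) ≈ 155 kJ/mol

Let D be the I-I bond energy.
Σ(broken) = 1×448 + 1×D = 448 + D
Σ(formed) = 2×294 = 588
ΔH = Σ(broken) − Σ(formed) = (448 + D) − (588) = −140 + D
Setting this equal to +15 kJ gives D = 155 kJ/mol.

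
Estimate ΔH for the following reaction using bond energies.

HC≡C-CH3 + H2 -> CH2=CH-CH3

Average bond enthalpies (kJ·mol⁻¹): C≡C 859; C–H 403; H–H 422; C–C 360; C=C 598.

ΔH ≈ −123 kJ

Bonds broken (reactants):
  C≡C: 1 × 859 = 859
  C–C: 1 × 360 = 360
  C–H: 4 × 403 = 1612
  H–H: 1 × 422 = 422
  Σ(broken) = 3253 kJ
Bonds formed (products):
  C–C: 1 × 360 = 360
  C–H: 6 × 403 = 2418
  C=C: 1 × 598 = 598
  Σ(formed) = 3376 kJ
ΔH = Σ(broken) − Σ(formed) = 3253 − 3376 = −123 kJ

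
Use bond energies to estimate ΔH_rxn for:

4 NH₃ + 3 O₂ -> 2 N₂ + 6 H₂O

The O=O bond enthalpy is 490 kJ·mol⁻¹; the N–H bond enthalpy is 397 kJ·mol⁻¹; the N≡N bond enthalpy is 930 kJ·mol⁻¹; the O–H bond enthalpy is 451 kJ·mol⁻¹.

ΔH ≈ −1038 kJ

Bonds broken (reactants):
  N–H: 12 × 397 = 4764
  O=O: 3 × 490 = 1470
  Σ(broken) = 6234 kJ
Bonds formed (products):
  N≡N: 2 × 930 = 1860
  O–H: 12 × 451 = 5412
  Σ(formed) = 7272 kJ
ΔH = Σ(broken) − Σ(formed) = 6234 − 7272 = −1038 kJ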